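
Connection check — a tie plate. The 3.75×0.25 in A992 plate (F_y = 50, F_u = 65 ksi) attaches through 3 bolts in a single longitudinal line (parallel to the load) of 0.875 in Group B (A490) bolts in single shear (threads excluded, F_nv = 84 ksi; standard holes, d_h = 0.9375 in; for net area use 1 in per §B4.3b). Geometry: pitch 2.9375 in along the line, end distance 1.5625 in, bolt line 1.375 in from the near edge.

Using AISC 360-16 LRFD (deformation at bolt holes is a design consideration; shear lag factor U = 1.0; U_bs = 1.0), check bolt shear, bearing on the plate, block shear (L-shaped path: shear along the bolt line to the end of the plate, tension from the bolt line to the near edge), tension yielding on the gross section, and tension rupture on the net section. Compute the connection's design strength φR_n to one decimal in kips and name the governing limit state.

33.5 kips (net-section rupture governs)

Bolt shear: A_b = π(0.875)²/4 = 0.60132 in². φR_n = 0.75 × 84 × 0.60132 × 3 × 1 = 113.6 kips.
Bearing (0.25 in plate, F_u = 65 ksi): end bolts L_c = 1.5625 − 0.9375/2 = 1.09375, R_n = min(1.2×1.09375×0.25×65, 2.4×0.875×0.25×65) = 21.328 kips/bolt; interior L_c = 2.9375 − 0.9375 = 2, R_n = 34.125 kips/bolt. φR_n = 0.75 × (1×21.328 + 2×34.125) = 67.2 kips.
Block shear: shear path 1×[1.5625+2×2.9375] = 1×7.4375 in, A_gv = 1.8594, A_nv = 1×(7.4375 − 2.5×1)×0.25 = 1.2344 in²; tension to near edge: (1.375 − 0.5×1)×0.25 = 0.21875 in². R_n = min(0.6×65×1.2344, 0.6×50×1.8594) + 1.0×65×0.21875 = min(48.142, 55.782) + 14.219 = 62.361 kips. φR_n = 0.75 × 62.361 = 46.8 kips.
Tension yield (gross): A_g = 3.75×0.25 = 0.9375 in². φR_n = 0.90 × 50 × 0.9375 = 42.2 kips.
Tension rupture (net): A_n = (3.75 − 1×1)×0.25 = 0.6875 in² (U = 1.0, A_e = A_n). φR_n = 0.75 × 65 × 0.6875 = 33.5 kips.
Governing: min(113.6, 67.2, 46.8, 42.2, 33.5) = 33.5 kips → net-section rupture.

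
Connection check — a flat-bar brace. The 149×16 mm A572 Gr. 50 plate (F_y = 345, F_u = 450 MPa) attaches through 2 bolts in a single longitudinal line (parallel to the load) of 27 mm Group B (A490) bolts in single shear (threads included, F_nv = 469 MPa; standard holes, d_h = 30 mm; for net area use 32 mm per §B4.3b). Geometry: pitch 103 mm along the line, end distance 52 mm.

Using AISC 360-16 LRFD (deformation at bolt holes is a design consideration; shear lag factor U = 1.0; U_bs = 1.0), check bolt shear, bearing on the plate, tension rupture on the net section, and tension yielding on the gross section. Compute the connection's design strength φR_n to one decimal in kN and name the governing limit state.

402.8 kN (bolt shear governs)

Bolt shear: A_b = π(27)²/4 = 572.56 mm². φR_n = 0.75 × 469 × 572.56 × 2 × 1 = 402.8 kN.
Bearing (16 mm plate, F_u = 450 MPa): end bolts L_c = 52 − 30/2 = 37, R_n = min(1.2×37×16×450, 2.4×27×16×450) = 319.68 kN/bolt; interior L_c = 103 − 30 = 73, R_n = 466.56 kN/bolt. φR_n = 0.75 × (1×319.68 + 1×466.56) = 589.7 kN.
Tension rupture (net): A_n = (149 − 1×32)×16 = 1872 mm² (U = 1.0, A_e = A_n). φR_n = 0.75 × 450 × 1872 = 631.8 kN.
Tension yield (gross): A_g = 149×16 = 2384 mm². φR_n = 0.90 × 345 × 2384 = 740.2 kN.
Governing: min(402.8, 589.7, 631.8, 740.2) = 402.8 kN → bolt shear.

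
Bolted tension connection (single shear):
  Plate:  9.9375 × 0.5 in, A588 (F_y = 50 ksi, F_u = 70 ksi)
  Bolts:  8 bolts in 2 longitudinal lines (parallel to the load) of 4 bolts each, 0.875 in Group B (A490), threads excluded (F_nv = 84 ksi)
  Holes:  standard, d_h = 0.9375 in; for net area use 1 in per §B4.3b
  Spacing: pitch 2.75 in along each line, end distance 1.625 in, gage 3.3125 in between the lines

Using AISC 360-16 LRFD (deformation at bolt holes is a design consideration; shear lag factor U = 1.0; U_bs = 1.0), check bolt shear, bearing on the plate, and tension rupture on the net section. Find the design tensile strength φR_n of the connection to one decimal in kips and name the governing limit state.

Bolt shear: A_b = π(0.875)²/4 = 0.60132 in². φR_n = 0.75 × 84 × 0.60132 × 8 × 1 = 303.1 kips.
Bearing (0.5 in plate, F_u = 70 ksi): end bolts L_c = 1.625 − 0.9375/2 = 1.15625, R_n = min(1.2×1.15625×0.5×70, 2.4×0.875×0.5×70) = 48.563 kips/bolt; interior L_c = 2.75 − 0.9375 = 1.8125, R_n = 73.5 kips/bolt. φR_n = 0.75 × (2×48.563 + 6×73.5) = 403.6 kips.
Tension rupture (net): A_n = (9.9375 − 2×1)×0.5 = 3.9688 in² (U = 1.0, A_e = A_n). φR_n = 0.75 × 70 × 3.9688 = 208.4 kips.
Governing: min(303.1, 403.6, 208.4) = 208.4 kips → net-section rupture.

208.4 kips (net-section rupture governs)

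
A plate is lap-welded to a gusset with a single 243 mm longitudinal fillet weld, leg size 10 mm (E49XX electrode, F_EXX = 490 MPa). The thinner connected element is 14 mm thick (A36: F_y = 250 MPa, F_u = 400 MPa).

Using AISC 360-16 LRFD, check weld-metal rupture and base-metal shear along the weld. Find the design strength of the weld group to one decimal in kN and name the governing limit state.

378.8 kN (weld metal governs)

Weld metal: throat = 0.707×10 = 7.07 mm, L = 243 mm. φR_n = 0.75 × 0.6 × 490 × 7.07 × 243 = 378.8 kN.
Base metal shear (14 mm plate): yield φR_n = 1.0×0.6×250×14×243 = 510.3 kN; rupture φR_n = 0.75×0.6×400×14×243 = 612.4 kN; take 510.3 kN (yield).
Governing: min(378.8, 510.3) = 378.8 kN → weld metal.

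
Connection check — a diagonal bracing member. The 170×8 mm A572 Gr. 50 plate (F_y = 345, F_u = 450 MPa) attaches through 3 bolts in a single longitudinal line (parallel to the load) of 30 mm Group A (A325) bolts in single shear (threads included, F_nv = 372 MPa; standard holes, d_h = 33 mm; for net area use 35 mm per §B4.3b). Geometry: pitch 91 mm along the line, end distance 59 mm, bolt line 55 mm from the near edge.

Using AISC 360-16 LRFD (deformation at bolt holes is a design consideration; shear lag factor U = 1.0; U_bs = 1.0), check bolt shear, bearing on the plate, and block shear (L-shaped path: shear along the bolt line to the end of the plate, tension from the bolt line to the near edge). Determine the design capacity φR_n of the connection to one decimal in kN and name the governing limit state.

349.9 kN (block shear governs)

Bolt shear: A_b = π(30)²/4 = 706.86 mm². φR_n = 0.75 × 372 × 706.86 × 3 × 1 = 591.6 kN.
Bearing (8 mm plate, F_u = 450 MPa): end bolts L_c = 59 − 33/2 = 42.5, R_n = min(1.2×42.5×8×450, 2.4×30×8×450) = 183.6 kN/bolt; interior L_c = 91 − 33 = 58, R_n = 250.56 kN/bolt. φR_n = 0.75 × (1×183.6 + 2×250.56) = 513.5 kN.
Block shear: shear path 1×[59+2×91] = 1×241 mm, A_gv = 1928, A_nv = 1×(241 − 2.5×35)×8 = 1228 mm²; tension to near edge: (55 − 0.5×35)×8 = 300 mm². R_n = min(0.6×450×1228, 0.6×345×1928) + 1.0×450×300 = min(331.56, 399.1) + 135 = 466.56 kN. φR_n = 0.75 × 466.56 = 349.9 kN.
Governing: min(591.6, 513.5, 349.9) = 349.9 kN → block shear.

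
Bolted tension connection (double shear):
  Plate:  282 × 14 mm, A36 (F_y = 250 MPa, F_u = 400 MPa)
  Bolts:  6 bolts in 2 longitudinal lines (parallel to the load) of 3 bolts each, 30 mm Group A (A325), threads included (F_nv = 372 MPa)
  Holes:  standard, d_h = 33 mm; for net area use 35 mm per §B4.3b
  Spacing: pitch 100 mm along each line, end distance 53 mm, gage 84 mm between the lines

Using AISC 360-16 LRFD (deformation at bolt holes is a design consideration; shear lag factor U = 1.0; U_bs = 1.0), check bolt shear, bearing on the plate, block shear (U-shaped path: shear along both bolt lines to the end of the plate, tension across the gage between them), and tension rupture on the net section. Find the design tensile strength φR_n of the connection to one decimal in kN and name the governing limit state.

890.4 kN (net-section rupture governs)

Bolt shear: A_b = π(30)²/4 = 706.86 mm². φR_n = 0.75 × 372 × 706.86 × 6 × 2 = 2366.6 kN.
Bearing (14 mm plate, F_u = 400 MPa): end bolts L_c = 53 − 33/2 = 36.5, R_n = min(1.2×36.5×14×400, 2.4×30×14×400) = 245.28 kN/bolt; interior L_c = 100 − 33 = 67, R_n = 403.2 kN/bolt. φR_n = 0.75 × (2×245.28 + 4×403.2) = 1577.5 kN.
Block shear: shear path 2×[53+2×100] = 2×253 mm, A_gv = 7084, A_nv = 2×(253 − 2.5×35)×14 = 4634 mm²; tension across gage: (84 − 1×35)×14 = 686 mm². R_n = min(0.6×400×4634, 0.6×250×7084) + 1.0×400×686 = min(1112.2, 1062.6) + 274.4 = 1337 kN. φR_n = 0.75 × 1337 = 1002.8 kN.
Tension rupture (net): A_n = (282 − 2×35)×14 = 2968 mm² (U = 1.0, A_e = A_n). φR_n = 0.75 × 400 × 2968 = 890.4 kN.
Governing: min(2366.6, 1577.5, 1002.8, 890.4) = 890.4 kN → net-section rupture.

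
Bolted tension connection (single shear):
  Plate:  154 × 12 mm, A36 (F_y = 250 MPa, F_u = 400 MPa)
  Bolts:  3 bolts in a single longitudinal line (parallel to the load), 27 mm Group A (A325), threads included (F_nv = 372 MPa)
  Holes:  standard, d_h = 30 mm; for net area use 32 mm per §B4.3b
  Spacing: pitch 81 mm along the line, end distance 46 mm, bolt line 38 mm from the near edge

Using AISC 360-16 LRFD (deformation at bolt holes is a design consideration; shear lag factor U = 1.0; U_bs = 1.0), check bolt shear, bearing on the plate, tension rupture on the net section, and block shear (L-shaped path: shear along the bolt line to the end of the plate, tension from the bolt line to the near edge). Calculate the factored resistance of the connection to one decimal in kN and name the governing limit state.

355.7 kN (block shear governs)

Bolt shear: A_b = π(27)²/4 = 572.56 mm². φR_n = 0.75 × 372 × 572.56 × 3 × 1 = 479.2 kN.
Bearing (12 mm plate, F_u = 400 MPa): end bolts L_c = 46 − 30/2 = 31, R_n = min(1.2×31×12×400, 2.4×27×12×400) = 178.56 kN/bolt; interior L_c = 81 − 30 = 51, R_n = 293.76 kN/bolt. φR_n = 0.75 × (1×178.56 + 2×293.76) = 574.6 kN.
Tension rupture (net): A_n = (154 − 1×32)×12 = 1464 mm² (U = 1.0, A_e = A_n). φR_n = 0.75 × 400 × 1464 = 439.2 kN.
Block shear: shear path 1×[46+2×81] = 1×208 mm, A_gv = 2496, A_nv = 1×(208 − 2.5×32)×12 = 1536 mm²; tension to near edge: (38 − 0.5×32)×12 = 264 mm². R_n = min(0.6×400×1536, 0.6×250×2496) + 1.0×400×264 = min(368.64, 374.4) + 105.6 = 474.24 kN. φR_n = 0.75 × 474.24 = 355.7 kN.
Governing: min(479.2, 574.6, 439.2, 355.7) = 355.7 kN → block shear.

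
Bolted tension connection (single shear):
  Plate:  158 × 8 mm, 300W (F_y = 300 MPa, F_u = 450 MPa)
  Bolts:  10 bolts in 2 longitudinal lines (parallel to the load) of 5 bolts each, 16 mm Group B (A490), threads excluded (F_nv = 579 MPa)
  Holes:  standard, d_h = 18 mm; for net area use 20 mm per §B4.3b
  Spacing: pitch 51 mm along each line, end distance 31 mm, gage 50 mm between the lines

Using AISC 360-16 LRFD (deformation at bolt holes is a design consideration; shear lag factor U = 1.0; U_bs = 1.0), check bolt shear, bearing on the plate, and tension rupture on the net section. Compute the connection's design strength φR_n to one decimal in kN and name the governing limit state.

Bolt shear: A_b = π(16)²/4 = 201.06 mm². φR_n = 0.75 × 579 × 201.06 × 10 × 1 = 873.1 kN.
Bearing (8 mm plate, F_u = 450 MPa): end bolts L_c = 31 − 18/2 = 22, R_n = min(1.2×22×8×450, 2.4×16×8×450) = 95.04 kN/bolt; interior L_c = 51 − 18 = 33, R_n = 138.24 kN/bolt. φR_n = 0.75 × (2×95.04 + 8×138.24) = 972.0 kN.
Tension rupture (net): A_n = (158 − 2×20)×8 = 944 mm² (U = 1.0, A_e = A_n). φR_n = 0.75 × 450 × 944 = 318.6 kN.
Governing: min(873.1, 972.0, 318.6) = 318.6 kN → net-section rupture.

318.6 kN (net-section rupture governs)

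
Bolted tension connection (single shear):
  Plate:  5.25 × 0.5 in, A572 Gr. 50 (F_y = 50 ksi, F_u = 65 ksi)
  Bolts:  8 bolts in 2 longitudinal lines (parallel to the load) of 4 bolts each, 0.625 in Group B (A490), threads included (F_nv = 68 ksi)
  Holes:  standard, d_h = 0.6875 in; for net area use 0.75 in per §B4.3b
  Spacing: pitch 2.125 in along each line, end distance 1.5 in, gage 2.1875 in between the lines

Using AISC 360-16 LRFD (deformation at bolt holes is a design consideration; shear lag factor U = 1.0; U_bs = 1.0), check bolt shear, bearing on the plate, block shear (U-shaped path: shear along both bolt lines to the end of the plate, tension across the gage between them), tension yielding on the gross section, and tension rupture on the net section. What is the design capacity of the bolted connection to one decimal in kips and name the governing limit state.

Bolt shear: A_b = π(0.625)²/4 = 0.3068 in². φR_n = 0.75 × 68 × 0.3068 × 8 × 1 = 125.2 kips.
Bearing (0.5 in plate, F_u = 65 ksi): end bolts L_c = 1.5 − 0.6875/2 = 1.15625, R_n = min(1.2×1.15625×0.5×65, 2.4×0.625×0.5×65) = 45.094 kips/bolt; interior L_c = 2.125 − 0.6875 = 1.4375, R_n = 48.75 kips/bolt. φR_n = 0.75 × (2×45.094 + 6×48.75) = 287.0 kips.
Block shear: shear path 2×[1.5+3×2.125] = 2×7.875 in, A_gv = 7.875, A_nv = 2×(7.875 − 3.5×0.75)×0.5 = 5.25 in²; tension across gage: (2.1875 − 1×0.75)×0.5 = 0.71875 in². R_n = min(0.6×65×5.25, 0.6×50×7.875) + 1.0×65×0.71875 = min(204.75, 236.25) + 46.719 = 251.47 kips. φR_n = 0.75 × 251.47 = 188.6 kips.
Tension yield (gross): A_g = 5.25×0.5 = 2.625 in². φR_n = 0.90 × 50 × 2.625 = 118.1 kips.
Tension rupture (net): A_n = (5.25 − 2×0.75)×0.5 = 1.875 in² (U = 1.0, A_e = A_n). φR_n = 0.75 × 65 × 1.875 = 91.4 kips.
Governing: min(125.2, 287.0, 188.6, 118.1, 91.4) = 91.4 kips → net-section rupture.

91.4 kips (net-section rupture governs)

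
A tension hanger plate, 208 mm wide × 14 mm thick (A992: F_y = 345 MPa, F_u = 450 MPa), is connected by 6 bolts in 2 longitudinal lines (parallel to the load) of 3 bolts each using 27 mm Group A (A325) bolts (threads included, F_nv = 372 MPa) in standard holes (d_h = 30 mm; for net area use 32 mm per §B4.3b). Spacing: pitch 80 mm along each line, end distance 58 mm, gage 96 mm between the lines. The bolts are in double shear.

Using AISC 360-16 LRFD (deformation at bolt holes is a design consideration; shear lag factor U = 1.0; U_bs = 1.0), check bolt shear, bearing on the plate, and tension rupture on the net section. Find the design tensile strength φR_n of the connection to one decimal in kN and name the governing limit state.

Bolt shear: A_b = π(27)²/4 = 572.56 mm². φR_n = 0.75 × 372 × 572.56 × 6 × 2 = 1916.9 kN.
Bearing (14 mm plate, F_u = 450 MPa): end bolts L_c = 58 − 30/2 = 43, R_n = min(1.2×43×14×450, 2.4×27×14×450) = 325.08 kN/bolt; interior L_c = 80 − 30 = 50, R_n = 378 kN/bolt. φR_n = 0.75 × (2×325.08 + 4×378) = 1621.6 kN.
Tension rupture (net): A_n = (208 − 2×32)×14 = 2016 mm² (U = 1.0, A_e = A_n). φR_n = 0.75 × 450 × 2016 = 680.4 kN.
Governing: min(1916.9, 1621.6, 680.4) = 680.4 kN → net-section rupture.

680.4 kN (net-section rupture governs)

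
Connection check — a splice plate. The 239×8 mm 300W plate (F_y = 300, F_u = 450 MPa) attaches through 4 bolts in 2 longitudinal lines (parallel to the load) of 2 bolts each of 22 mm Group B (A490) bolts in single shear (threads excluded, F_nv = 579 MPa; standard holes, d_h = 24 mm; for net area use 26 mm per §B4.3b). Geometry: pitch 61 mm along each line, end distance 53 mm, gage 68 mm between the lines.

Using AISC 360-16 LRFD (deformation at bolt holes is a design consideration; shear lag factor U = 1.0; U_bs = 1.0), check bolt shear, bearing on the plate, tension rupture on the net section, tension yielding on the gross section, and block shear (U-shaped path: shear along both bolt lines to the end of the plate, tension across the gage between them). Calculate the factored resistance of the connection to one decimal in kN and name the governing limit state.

Bolt shear: A_b = π(22)²/4 = 380.13 mm². φR_n = 0.75 × 579 × 380.13 × 4 × 1 = 660.3 kN.
Bearing (8 mm plate, F_u = 450 MPa): end bolts L_c = 53 − 24/2 = 41, R_n = min(1.2×41×8×450, 2.4×22×8×450) = 177.12 kN/bolt; interior L_c = 61 − 24 = 37, R_n = 159.84 kN/bolt. φR_n = 0.75 × (2×177.12 + 2×159.84) = 505.4 kN.
Tension rupture (net): A_n = (239 − 2×26)×8 = 1496 mm² (U = 1.0, A_e = A_n). φR_n = 0.75 × 450 × 1496 = 504.9 kN.
Tension yield (gross): A_g = 239×8 = 1912 mm². φR_n = 0.90 × 300 × 1912 = 516.2 kN.
Block shear: shear path 2×[53+1×61] = 2×114 mm, A_gv = 1824, A_nv = 2×(114 − 1.5×26)×8 = 1200 mm²; tension across gage: (68 − 1×26)×8 = 336 mm². R_n = min(0.6×450×1200, 0.6×300×1824) + 1.0×450×336 = min(324, 328.32) + 151.2 = 475.2 kN. φR_n = 0.75 × 475.2 = 356.4 kN.
Governing: min(660.3, 505.4, 504.9, 516.2, 356.4) = 356.4 kN → block shear.

356.4 kN (block shear governs)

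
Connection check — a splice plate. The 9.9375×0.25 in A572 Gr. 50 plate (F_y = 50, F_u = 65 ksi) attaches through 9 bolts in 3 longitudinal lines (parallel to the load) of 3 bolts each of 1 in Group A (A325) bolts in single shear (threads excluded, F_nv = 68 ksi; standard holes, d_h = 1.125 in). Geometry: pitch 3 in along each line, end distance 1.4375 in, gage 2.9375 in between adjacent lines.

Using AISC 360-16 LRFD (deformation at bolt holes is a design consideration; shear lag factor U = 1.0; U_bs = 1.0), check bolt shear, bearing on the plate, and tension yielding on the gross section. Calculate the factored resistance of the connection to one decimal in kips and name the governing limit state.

111.8 kips (gross-section yield governs)

Bolt shear: A_b = π(1)²/4 = 0.7854 in². φR_n = 0.75 × 68 × 0.7854 × 9 × 1 = 360.5 kips.
Bearing (0.25 in plate, F_u = 65 ksi): end bolts L_c = 1.4375 − 1.125/2 = 0.875, R_n = min(1.2×0.875×0.25×65, 2.4×1×0.25×65) = 17.063 kips/bolt; interior L_c = 3 − 1.125 = 1.875, R_n = 36.563 kips/bolt. φR_n = 0.75 × (3×17.063 + 6×36.563) = 202.9 kips.
Tension yield (gross): A_g = 9.9375×0.25 = 2.4844 in². φR_n = 0.90 × 50 × 2.4844 = 111.8 kips.
Governing: min(360.5, 202.9, 111.8) = 111.8 kips → gross-section yield.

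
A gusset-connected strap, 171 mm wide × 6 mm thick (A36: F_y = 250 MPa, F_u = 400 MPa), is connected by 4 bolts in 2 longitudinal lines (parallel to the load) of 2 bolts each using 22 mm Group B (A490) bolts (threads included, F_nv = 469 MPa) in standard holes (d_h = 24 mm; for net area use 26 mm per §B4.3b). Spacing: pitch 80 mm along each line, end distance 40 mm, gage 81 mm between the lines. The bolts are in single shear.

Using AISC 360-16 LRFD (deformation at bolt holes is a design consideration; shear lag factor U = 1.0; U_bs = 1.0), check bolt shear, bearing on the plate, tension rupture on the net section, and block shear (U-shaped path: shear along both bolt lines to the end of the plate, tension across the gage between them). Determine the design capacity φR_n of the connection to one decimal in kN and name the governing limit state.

Bolt shear: A_b = π(22)²/4 = 380.13 mm². φR_n = 0.75 × 469 × 380.13 × 4 × 1 = 534.8 kN.
Bearing (6 mm plate, F_u = 400 MPa): end bolts L_c = 40 − 24/2 = 28, R_n = min(1.2×28×6×400, 2.4×22×6×400) = 80.64 kN/bolt; interior L_c = 80 − 24 = 56, R_n = 126.72 kN/bolt. φR_n = 0.75 × (2×80.64 + 2×126.72) = 311.0 kN.
Tension rupture (net): A_n = (171 − 2×26)×6 = 714 mm² (U = 1.0, A_e = A_n). φR_n = 0.75 × 400 × 714 = 214.2 kN.
Block shear: shear path 2×[40+1×80] = 2×120 mm, A_gv = 1440, A_nv = 2×(120 − 1.5×26)×6 = 972 mm²; tension across gage: (81 − 1×26)×6 = 330 mm². R_n = min(0.6×400×972, 0.6×250×1440) + 1.0×400×330 = min(233.28, 216) + 132 = 348 kN. φR_n = 0.75 × 348 = 261.0 kN.
Governing: min(534.8, 311.0, 214.2, 261.0) = 214.2 kN → net-section rupture.

214.2 kN (net-section rupture governs)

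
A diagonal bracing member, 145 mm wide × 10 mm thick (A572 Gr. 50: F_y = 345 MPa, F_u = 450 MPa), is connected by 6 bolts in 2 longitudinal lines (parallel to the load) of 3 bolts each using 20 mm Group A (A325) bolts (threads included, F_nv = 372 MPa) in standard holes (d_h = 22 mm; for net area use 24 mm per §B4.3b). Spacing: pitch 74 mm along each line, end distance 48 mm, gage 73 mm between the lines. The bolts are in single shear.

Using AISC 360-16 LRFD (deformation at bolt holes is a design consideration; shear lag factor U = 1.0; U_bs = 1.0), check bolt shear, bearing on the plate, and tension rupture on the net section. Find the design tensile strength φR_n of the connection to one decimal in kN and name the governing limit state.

327.4 kN (net-section rupture governs)

Bolt shear: A_b = π(20)²/4 = 314.16 mm². φR_n = 0.75 × 372 × 314.16 × 6 × 1 = 525.9 kN.
Bearing (10 mm plate, F_u = 450 MPa): end bolts L_c = 48 − 22/2 = 37, R_n = min(1.2×37×10×450, 2.4×20×10×450) = 199.8 kN/bolt; interior L_c = 74 − 22 = 52, R_n = 216 kN/bolt. φR_n = 0.75 × (2×199.8 + 4×216) = 947.7 kN.
Tension rupture (net): A_n = (145 − 2×24)×10 = 970 mm² (U = 1.0, A_e = A_n). φR_n = 0.75 × 450 × 970 = 327.4 kN.
Governing: min(525.9, 947.7, 327.4) = 327.4 kN → net-section rupture.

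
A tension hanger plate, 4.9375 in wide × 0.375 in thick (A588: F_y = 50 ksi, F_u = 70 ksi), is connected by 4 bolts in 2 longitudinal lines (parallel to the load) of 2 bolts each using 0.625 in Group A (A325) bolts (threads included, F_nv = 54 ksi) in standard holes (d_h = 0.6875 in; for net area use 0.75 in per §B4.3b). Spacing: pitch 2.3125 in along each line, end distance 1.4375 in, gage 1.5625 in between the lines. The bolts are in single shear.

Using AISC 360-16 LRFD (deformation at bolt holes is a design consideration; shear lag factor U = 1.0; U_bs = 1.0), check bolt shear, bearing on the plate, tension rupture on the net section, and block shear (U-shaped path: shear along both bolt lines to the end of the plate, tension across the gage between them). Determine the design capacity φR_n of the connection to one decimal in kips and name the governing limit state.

49.7 kips (bolt shear governs)

Bolt shear: A_b = π(0.625)²/4 = 0.3068 in². φR_n = 0.75 × 54 × 0.3068 × 4 × 1 = 49.7 kips.
Bearing (0.375 in plate, F_u = 70 ksi): end bolts L_c = 1.4375 − 0.6875/2 = 1.09375, R_n = min(1.2×1.09375×0.375×70, 2.4×0.625×0.375×70) = 34.453 kips/bolt; interior L_c = 2.3125 − 0.6875 = 1.625, R_n = 39.375 kips/bolt. φR_n = 0.75 × (2×34.453 + 2×39.375) = 110.7 kips.
Tension rupture (net): A_n = (4.9375 − 2×0.75)×0.375 = 1.2891 in² (U = 1.0, A_e = A_n). φR_n = 0.75 × 70 × 1.2891 = 67.7 kips.
Block shear: shear path 2×[1.4375+1×2.3125] = 2×3.75 in, A_gv = 2.8125, A_nv = 2×(3.75 − 1.5×0.75)×0.375 = 1.9688 in²; tension across gage: (1.5625 − 1×0.75)×0.375 = 0.30469 in². R_n = min(0.6×70×1.9688, 0.6×50×2.8125) + 1.0×70×0.30469 = min(82.69, 84.375) + 21.328 = 104.02 kips. φR_n = 0.75 × 104.02 = 78.0 kips.
Governing: min(49.7, 110.7, 67.7, 78.0) = 49.7 kips → bolt shear.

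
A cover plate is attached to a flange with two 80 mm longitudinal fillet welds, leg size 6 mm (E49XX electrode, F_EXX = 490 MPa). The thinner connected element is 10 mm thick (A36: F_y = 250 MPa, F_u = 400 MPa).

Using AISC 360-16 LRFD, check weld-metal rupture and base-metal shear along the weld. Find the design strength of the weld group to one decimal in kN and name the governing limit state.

Weld metal: throat = 0.707×6 = 4.242 mm, L = 2×80 = 160 mm. φR_n = 0.75 × 0.6 × 490 × 4.242 × 160 = 149.7 kN.
Base metal shear (10 mm plate): yield φR_n = 1.0×0.6×250×10×160 = 240.0 kN; rupture φR_n = 0.75×0.6×400×10×160 = 288.0 kN; take 240.0 kN (yield).
Governing: min(149.7, 240.0) = 149.7 kN → weld metal.

149.7 kN (weld metal governs)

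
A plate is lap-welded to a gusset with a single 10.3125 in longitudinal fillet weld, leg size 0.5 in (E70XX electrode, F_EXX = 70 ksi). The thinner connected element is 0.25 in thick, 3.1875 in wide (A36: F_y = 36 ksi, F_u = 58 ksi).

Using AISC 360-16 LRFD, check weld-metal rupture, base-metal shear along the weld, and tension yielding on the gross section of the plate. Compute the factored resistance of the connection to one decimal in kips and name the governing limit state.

Weld metal: throat = 0.707×0.5 = 0.3535 in, L = 10.3125 in. φR_n = 0.75 × 0.6 × 70 × 0.3535 × 10.3125 = 114.8 kips.
Base metal shear (0.25 in plate): yield φR_n = 1.0×0.6×36×0.25×10.3125 = 55.7 kips; rupture φR_n = 0.75×0.6×58×0.25×10.3125 = 67.3 kips; take 55.7 kips (yield).
Tension yield (gross): A_g = 3.1875×0.25 = 0.79688 in². φR_n = 0.90 × 36 × 0.79688 = 25.8 kips.
Governing: min(114.8, 55.7, 25.8) = 25.8 kips → gross-section yield.

25.8 kips (gross-section yield governs)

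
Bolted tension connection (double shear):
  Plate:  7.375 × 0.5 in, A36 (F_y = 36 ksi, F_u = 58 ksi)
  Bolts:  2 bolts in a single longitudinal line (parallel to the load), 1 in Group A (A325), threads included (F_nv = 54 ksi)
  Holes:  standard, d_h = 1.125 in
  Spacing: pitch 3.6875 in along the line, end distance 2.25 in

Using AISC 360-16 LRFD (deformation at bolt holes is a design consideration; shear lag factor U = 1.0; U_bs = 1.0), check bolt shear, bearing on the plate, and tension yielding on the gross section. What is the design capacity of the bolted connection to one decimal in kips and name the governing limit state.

96.2 kips (bearing governs)

Bolt shear: A_b = π(1)²/4 = 0.7854 in². φR_n = 0.75 × 54 × 0.7854 × 2 × 2 = 127.2 kips.
Bearing (0.5 in plate, F_u = 58 ksi): end bolts L_c = 2.25 − 1.125/2 = 1.6875, R_n = min(1.2×1.6875×0.5×58, 2.4×1×0.5×58) = 58.725 kips/bolt; interior L_c = 3.6875 − 1.125 = 2.5625, R_n = 69.6 kips/bolt. φR_n = 0.75 × (1×58.725 + 1×69.6) = 96.2 kips.
Tension yield (gross): A_g = 7.375×0.5 = 3.6875 in². φR_n = 0.90 × 36 × 3.6875 = 119.5 kips.
Governing: min(127.2, 96.2, 119.5) = 96.2 kips → bearing.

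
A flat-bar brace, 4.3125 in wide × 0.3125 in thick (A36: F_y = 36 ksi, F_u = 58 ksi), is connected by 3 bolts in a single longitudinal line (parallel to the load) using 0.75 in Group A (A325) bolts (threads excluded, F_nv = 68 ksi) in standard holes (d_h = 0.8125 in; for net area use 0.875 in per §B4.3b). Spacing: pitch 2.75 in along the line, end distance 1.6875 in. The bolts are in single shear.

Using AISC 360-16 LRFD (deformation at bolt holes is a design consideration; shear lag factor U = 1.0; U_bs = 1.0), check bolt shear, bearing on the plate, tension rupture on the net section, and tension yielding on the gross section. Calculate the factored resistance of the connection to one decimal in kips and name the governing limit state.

Bolt shear: A_b = π(0.75)²/4 = 0.44179 in². φR_n = 0.75 × 68 × 0.44179 × 3 × 1 = 67.6 kips.
Bearing (0.3125 in plate, F_u = 58 ksi): end bolts L_c = 1.6875 − 0.8125/2 = 1.28125, R_n = min(1.2×1.28125×0.3125×58, 2.4×0.75×0.3125×58) = 27.867 kips/bolt; interior L_c = 2.75 − 0.8125 = 1.9375, R_n = 32.625 kips/bolt. φR_n = 0.75 × (1×27.867 + 2×32.625) = 69.8 kips.
Tension rupture (net): A_n = (4.3125 − 1×0.875)×0.3125 = 1.0742 in² (U = 1.0, A_e = A_n). φR_n = 0.75 × 58 × 1.0742 = 46.7 kips.
Tension yield (gross): A_g = 4.3125×0.3125 = 1.3477 in². φR_n = 0.90 × 36 × 1.3477 = 43.7 kips.
Governing: min(67.6, 69.8, 46.7, 43.7) = 43.7 kips → gross-section yield.

43.7 kips (gross-section yield governs)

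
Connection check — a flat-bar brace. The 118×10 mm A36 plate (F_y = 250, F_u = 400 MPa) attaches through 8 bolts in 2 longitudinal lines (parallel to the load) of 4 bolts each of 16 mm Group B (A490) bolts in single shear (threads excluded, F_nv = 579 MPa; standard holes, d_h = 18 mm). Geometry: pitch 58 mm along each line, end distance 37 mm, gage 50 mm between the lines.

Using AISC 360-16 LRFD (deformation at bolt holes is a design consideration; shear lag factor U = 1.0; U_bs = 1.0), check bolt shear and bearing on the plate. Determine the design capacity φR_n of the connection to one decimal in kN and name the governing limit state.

698.5 kN (bolt shear governs)

Bolt shear: A_b = π(16)²/4 = 201.06 mm². φR_n = 0.75 × 579 × 201.06 × 8 × 1 = 698.5 kN.
Bearing (10 mm plate, F_u = 400 MPa): end bolts L_c = 37 − 18/2 = 28, R_n = min(1.2×28×10×400, 2.4×16×10×400) = 134.4 kN/bolt; interior L_c = 58 − 18 = 40, R_n = 153.6 kN/bolt. φR_n = 0.75 × (2×134.4 + 6×153.6) = 892.8 kN.
Governing: min(698.5, 892.8) = 698.5 kN → bolt shear.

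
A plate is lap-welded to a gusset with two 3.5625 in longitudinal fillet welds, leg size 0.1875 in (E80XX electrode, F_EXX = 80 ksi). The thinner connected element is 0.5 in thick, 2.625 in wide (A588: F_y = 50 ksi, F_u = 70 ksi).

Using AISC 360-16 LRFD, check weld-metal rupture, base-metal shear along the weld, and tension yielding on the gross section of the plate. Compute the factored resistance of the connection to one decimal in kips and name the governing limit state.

Weld metal: throat = 0.707×0.1875 = 0.13256 in, L = 2×3.5625 = 7.125 in. φR_n = 0.75 × 0.6 × 80 × 0.13256 × 7.125 = 34.0 kips.
Base metal shear (0.5 in plate): yield φR_n = 1.0×0.6×50×0.5×7.125 = 106.9 kips; rupture φR_n = 0.75×0.6×70×0.5×7.125 = 112.2 kips; take 106.9 kips (yield).
Tension yield (gross): A_g = 2.625×0.5 = 1.3125 in². φR_n = 0.90 × 50 × 1.3125 = 59.1 kips.
Governing: min(34.0, 106.9, 59.1) = 34.0 kips → weld metal.

34.0 kips (weld metal governs)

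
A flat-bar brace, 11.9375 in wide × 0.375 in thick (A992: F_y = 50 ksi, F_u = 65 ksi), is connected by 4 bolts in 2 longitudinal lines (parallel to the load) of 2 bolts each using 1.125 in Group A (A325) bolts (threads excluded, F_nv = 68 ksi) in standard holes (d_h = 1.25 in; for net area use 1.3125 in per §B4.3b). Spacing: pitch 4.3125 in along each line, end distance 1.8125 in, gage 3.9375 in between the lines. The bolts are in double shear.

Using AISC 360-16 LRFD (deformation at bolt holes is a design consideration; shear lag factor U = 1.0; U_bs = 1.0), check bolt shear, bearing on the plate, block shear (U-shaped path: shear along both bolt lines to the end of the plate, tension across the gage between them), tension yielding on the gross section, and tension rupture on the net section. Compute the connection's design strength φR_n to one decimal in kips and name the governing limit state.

139.2 kips (block shear governs)

Bolt shear: A_b = π(1.125)²/4 = 0.99402 in². φR_n = 0.75 × 68 × 0.99402 × 4 × 2 = 405.6 kips.
Bearing (0.375 in plate, F_u = 65 ksi): end bolts L_c = 1.8125 − 1.25/2 = 1.1875, R_n = min(1.2×1.1875×0.375×65, 2.4×1.125×0.375×65) = 34.734 kips/bolt; interior L_c = 4.3125 − 1.25 = 3.0625, R_n = 65.813 kips/bolt. φR_n = 0.75 × (2×34.734 + 2×65.813) = 150.8 kips.
Block shear: shear path 2×[1.8125+1×4.3125] = 2×6.125 in, A_gv = 4.5938, A_nv = 2×(6.125 − 1.5×1.3125)×0.375 = 3.1172 in²; tension across gage: (3.9375 − 1×1.3125)×0.375 = 0.98438 in². R_n = min(0.6×65×3.1172, 0.6×50×4.5938) + 1.0×65×0.98438 = min(121.57, 137.81) + 63.985 = 185.56 kips. φR_n = 0.75 × 185.56 = 139.2 kips.
Tension yield (gross): A_g = 11.9375×0.375 = 4.4766 in². φR_n = 0.90 × 50 × 4.4766 = 201.4 kips.
Tension rupture (net): A_n = (11.9375 − 2×1.3125)×0.375 = 3.4922 in² (U = 1.0, A_e = A_n). φR_n = 0.75 × 65 × 3.4922 = 170.2 kips.
Governing: min(405.6, 150.8, 139.2, 201.4, 170.2) = 139.2 kips → block shear.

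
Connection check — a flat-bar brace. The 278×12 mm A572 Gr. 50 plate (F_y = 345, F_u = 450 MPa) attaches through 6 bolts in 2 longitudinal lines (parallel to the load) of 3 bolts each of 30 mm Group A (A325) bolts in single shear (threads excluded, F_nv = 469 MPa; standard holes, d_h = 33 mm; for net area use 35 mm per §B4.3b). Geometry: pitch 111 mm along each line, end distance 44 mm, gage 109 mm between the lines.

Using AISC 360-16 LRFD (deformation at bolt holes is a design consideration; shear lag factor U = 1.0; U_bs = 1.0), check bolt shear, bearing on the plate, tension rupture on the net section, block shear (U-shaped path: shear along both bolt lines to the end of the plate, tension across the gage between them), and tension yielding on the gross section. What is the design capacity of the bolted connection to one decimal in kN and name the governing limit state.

842.4 kN (net-section rupture governs)

Bolt shear: A_b = π(30)²/4 = 706.86 mm². φR_n = 0.75 × 469 × 706.86 × 6 × 1 = 1491.8 kN.
Bearing (12 mm plate, F_u = 450 MPa): end bolts L_c = 44 − 33/2 = 27.5, R_n = min(1.2×27.5×12×450, 2.4×30×12×450) = 178.2 kN/bolt; interior L_c = 111 − 33 = 78, R_n = 388.8 kN/bolt. φR_n = 0.75 × (2×178.2 + 4×388.8) = 1433.7 kN.
Tension rupture (net): A_n = (278 − 2×35)×12 = 2496 mm² (U = 1.0, A_e = A_n). φR_n = 0.75 × 450 × 2496 = 842.4 kN.
Block shear: shear path 2×[44+2×111] = 2×266 mm, A_gv = 6384, A_nv = 2×(266 − 2.5×35)×12 = 4284 mm²; tension across gage: (109 − 1×35)×12 = 888 mm². R_n = min(0.6×450×4284, 0.6×345×6384) + 1.0×450×888 = min(1156.7, 1321.5) + 399.6 = 1556.3 kN. φR_n = 0.75 × 1556.3 = 1167.2 kN.
Tension yield (gross): A_g = 278×12 = 3336 mm². φR_n = 0.90 × 345 × 3336 = 1035.8 kN.
Governing: min(1491.8, 1433.7, 842.4, 1167.2, 1035.8) = 842.4 kN → net-section rupture.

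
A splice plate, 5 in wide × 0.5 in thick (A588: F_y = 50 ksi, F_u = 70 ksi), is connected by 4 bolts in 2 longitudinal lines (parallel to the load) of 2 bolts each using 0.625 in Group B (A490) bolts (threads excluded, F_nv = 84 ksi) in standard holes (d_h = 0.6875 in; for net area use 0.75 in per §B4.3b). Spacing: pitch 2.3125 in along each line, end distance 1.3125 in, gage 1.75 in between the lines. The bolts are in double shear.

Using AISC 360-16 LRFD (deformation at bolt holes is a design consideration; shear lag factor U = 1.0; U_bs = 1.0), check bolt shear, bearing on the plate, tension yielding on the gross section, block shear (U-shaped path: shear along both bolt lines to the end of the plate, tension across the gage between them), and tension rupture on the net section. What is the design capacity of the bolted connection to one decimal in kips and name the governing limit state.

91.9 kips (net-section rupture governs)

Bolt shear: A_b = π(0.625)²/4 = 0.3068 in². φR_n = 0.75 × 84 × 0.3068 × 4 × 2 = 154.6 kips.
Bearing (0.5 in plate, F_u = 70 ksi): end bolts L_c = 1.3125 − 0.6875/2 = 0.96875, R_n = min(1.2×0.96875×0.5×70, 2.4×0.625×0.5×70) = 40.688 kips/bolt; interior L_c = 2.3125 − 0.6875 = 1.625, R_n = 52.5 kips/bolt. φR_n = 0.75 × (2×40.688 + 2×52.5) = 139.8 kips.
Tension yield (gross): A_g = 5×0.5 = 2.5 in². φR_n = 0.90 × 50 × 2.5 = 112.5 kips.
Block shear: shear path 2×[1.3125+1×2.3125] = 2×3.625 in, A_gv = 3.625, A_nv = 2×(3.625 − 1.5×0.75)×0.5 = 2.5 in²; tension across gage: (1.75 − 1×0.75)×0.5 = 0.5 in². R_n = min(0.6×70×2.5, 0.6×50×3.625) + 1.0×70×0.5 = min(105, 108.75) + 35 = 140 kips. φR_n = 0.75 × 140 = 105.0 kips.
Tension rupture (net): A_n = (5 − 2×0.75)×0.5 = 1.75 in² (U = 1.0, A_e = A_n). φR_n = 0.75 × 70 × 1.75 = 91.9 kips.
Governing: min(154.6, 139.8, 112.5, 105.0, 91.9) = 91.9 kips → net-section rupture.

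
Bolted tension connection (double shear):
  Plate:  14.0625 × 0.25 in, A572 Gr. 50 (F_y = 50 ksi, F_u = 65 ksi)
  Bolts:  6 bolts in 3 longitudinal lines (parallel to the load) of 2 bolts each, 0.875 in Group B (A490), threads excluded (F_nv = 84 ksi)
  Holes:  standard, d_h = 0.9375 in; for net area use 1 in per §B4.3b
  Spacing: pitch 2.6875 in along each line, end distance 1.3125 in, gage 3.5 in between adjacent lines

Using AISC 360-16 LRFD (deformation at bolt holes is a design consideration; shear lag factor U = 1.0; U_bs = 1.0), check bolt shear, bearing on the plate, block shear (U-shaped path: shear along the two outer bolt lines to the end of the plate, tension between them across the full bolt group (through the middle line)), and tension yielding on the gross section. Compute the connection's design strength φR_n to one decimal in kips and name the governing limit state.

Bolt shear: A_b = π(0.875)²/4 = 0.60132 in². φR_n = 0.75 × 84 × 0.60132 × 6 × 2 = 454.6 kips.
Bearing (0.25 in plate, F_u = 65 ksi): end bolts L_c = 1.3125 − 0.9375/2 = 0.84375, R_n = min(1.2×0.84375×0.25×65, 2.4×0.875×0.25×65) = 16.453 kips/bolt; interior L_c = 2.6875 − 0.9375 = 1.75, R_n = 34.125 kips/bolt. φR_n = 0.75 × (3×16.453 + 3×34.125) = 113.8 kips.
Block shear: shear path 2×[1.3125+1×2.6875] = 2×4 in, A_gv = 2, A_nv = 2×(4 − 1.5×1)×0.25 = 1.25 in²; tension across gage: (7 − 2×1)×0.25 = 1.25 in². R_n = min(0.6×65×1.25, 0.6×50×2) + 1.0×65×1.25 = min(48.75, 60) + 81.25 = 130 kips. φR_n = 0.75 × 130 = 97.5 kips.
Tension yield (gross): A_g = 14.0625×0.25 = 3.5156 in². φR_n = 0.90 × 50 × 3.5156 = 158.2 kips.
Governing: min(454.6, 113.8, 97.5, 158.2) = 97.5 kips → block shear.

97.5 kips (block shear governs)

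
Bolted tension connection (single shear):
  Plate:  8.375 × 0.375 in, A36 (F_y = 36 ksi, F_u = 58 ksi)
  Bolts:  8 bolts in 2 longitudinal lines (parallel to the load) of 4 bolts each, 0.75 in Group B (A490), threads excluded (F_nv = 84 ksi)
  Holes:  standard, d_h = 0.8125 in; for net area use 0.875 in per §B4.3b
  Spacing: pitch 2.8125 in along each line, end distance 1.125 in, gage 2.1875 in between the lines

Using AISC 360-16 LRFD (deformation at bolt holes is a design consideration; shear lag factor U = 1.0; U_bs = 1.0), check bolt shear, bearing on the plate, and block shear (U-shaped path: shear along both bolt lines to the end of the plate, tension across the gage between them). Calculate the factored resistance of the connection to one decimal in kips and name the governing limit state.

137.6 kips (block shear governs)

Bolt shear: A_b = π(0.75)²/4 = 0.44179 in². φR_n = 0.75 × 84 × 0.44179 × 8 × 1 = 222.7 kips.
Bearing (0.375 in plate, F_u = 58 ksi): end bolts L_c = 1.125 − 0.8125/2 = 0.71875, R_n = min(1.2×0.71875×0.375×58, 2.4×0.75×0.375×58) = 18.759 kips/bolt; interior L_c = 2.8125 − 0.8125 = 2, R_n = 39.15 kips/bolt. φR_n = 0.75 × (2×18.759 + 6×39.15) = 204.3 kips.
Block shear: shear path 2×[1.125+3×2.8125] = 2×9.5625 in, A_gv = 7.1719, A_nv = 2×(9.5625 − 3.5×0.875)×0.375 = 4.875 in²; tension across gage: (2.1875 − 1×0.875)×0.375 = 0.49219 in². R_n = min(0.6×58×4.875, 0.6×36×7.1719) + 1.0×58×0.49219 = min(169.65, 154.91) + 28.547 = 183.46 kips. φR_n = 0.75 × 183.46 = 137.6 kips.
Governing: min(222.7, 204.3, 137.6) = 137.6 kips → block shear.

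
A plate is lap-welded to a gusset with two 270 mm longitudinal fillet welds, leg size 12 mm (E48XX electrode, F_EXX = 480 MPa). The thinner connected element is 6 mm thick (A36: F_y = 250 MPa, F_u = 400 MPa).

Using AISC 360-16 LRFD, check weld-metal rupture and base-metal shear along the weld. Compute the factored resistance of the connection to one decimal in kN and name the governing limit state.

Weld metal: throat = 0.707×12 = 8.484 mm, L = 2×270 = 540 mm. φR_n = 0.75 × 0.6 × 480 × 8.484 × 540 = 989.6 kN.
Base metal shear (6 mm plate): yield φR_n = 1.0×0.6×250×6×540 = 486.0 kN; rupture φR_n = 0.75×0.6×400×6×540 = 583.2 kN; take 486.0 kN (yield).
Governing: min(989.6, 486.0) = 486.0 kN → base-metal shear.

486.0 kN (base-metal shear governs)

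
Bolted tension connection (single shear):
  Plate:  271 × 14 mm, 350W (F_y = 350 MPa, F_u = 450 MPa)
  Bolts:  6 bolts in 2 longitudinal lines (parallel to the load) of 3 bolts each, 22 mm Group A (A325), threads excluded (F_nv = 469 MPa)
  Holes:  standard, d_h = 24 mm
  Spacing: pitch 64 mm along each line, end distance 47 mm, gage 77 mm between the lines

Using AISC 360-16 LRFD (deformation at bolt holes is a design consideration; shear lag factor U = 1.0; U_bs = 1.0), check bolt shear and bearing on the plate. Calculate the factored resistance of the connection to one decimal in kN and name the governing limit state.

802.3 kN (bolt shear governs)

Bolt shear: A_b = π(22)²/4 = 380.13 mm². φR_n = 0.75 × 469 × 380.13 × 6 × 1 = 802.3 kN.
Bearing (14 mm plate, F_u = 450 MPa): end bolts L_c = 47 − 24/2 = 35, R_n = min(1.2×35×14×450, 2.4×22×14×450) = 264.6 kN/bolt; interior L_c = 64 − 24 = 40, R_n = 302.4 kN/bolt. φR_n = 0.75 × (2×264.6 + 4×302.4) = 1304.1 kN.
Governing: min(802.3, 1304.1) = 802.3 kN → bolt shear.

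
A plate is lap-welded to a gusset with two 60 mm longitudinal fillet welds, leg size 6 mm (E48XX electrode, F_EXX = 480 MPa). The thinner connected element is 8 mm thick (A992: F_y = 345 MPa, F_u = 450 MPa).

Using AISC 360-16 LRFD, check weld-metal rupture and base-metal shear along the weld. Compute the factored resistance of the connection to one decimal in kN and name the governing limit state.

110.0 kN (weld metal governs)

Weld metal: throat = 0.707×6 = 4.242 mm, L = 2×60 = 120 mm. φR_n = 0.75 × 0.6 × 480 × 4.242 × 120 = 110.0 kN.
Base metal shear (8 mm plate): yield φR_n = 1.0×0.6×345×8×120 = 198.7 kN; rupture φR_n = 0.75×0.6×450×8×120 = 194.4 kN; take 194.4 kN (rupture).
Governing: min(110.0, 194.4) = 110.0 kN → weld metal.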